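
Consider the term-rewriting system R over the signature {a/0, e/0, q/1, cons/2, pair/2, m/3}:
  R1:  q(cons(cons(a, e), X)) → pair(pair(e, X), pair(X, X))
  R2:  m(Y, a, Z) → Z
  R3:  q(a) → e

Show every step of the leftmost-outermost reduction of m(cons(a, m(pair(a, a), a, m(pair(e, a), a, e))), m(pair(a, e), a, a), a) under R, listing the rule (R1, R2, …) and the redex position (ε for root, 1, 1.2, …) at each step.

1. m(cons(a, m(pair(a, a), a, m(pair(e, a), a, e))), m(pair(a, e), a, a), a)  →  m(cons(a, m(pair(e, a), a, e)), m(pair(a, e), a, a), a)   [R2 at 1.2]
2. m(cons(a, m(pair(e, a), a, e)), m(pair(a, e), a, a), a)  →  m(cons(a, e), m(pair(a, e), a, a), a)   [R2 at 1.2]
3. m(cons(a, e), m(pair(a, e), a, a), a)  →  m(cons(a, e), a, a)   [R2 at 2]
4. m(cons(a, e), a, a)  →  a   [R2 at ε]

a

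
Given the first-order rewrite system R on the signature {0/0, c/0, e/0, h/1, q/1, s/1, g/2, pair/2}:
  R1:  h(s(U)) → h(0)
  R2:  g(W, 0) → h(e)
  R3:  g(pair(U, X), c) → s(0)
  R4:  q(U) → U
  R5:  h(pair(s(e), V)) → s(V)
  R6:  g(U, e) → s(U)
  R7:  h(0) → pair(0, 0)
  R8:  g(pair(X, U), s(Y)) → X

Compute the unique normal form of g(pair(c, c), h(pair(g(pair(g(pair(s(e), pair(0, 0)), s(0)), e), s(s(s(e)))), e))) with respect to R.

c

1. g(pair(c, c), h(pair(g(pair(g(pair(s(e), pair(0, 0)), s(0)), e), s(s(s(e)))), e)))  →  g(pair(c, c), h(pair(g(pair(s(e), pair(0, 0)), s(0)), e)))   [R8 at 2.1.1]
2. g(pair(c, c), h(pair(g(pair(s(e), pair(0, 0)), s(0)), e)))  →  g(pair(c, c), h(pair(s(e), e)))   [R8 at 2.1.1]
3. g(pair(c, c), h(pair(s(e), e)))  →  g(pair(c, c), s(e))   [R5 at 2]
4. g(pair(c, c), s(e))  →  c   [R8 at ε]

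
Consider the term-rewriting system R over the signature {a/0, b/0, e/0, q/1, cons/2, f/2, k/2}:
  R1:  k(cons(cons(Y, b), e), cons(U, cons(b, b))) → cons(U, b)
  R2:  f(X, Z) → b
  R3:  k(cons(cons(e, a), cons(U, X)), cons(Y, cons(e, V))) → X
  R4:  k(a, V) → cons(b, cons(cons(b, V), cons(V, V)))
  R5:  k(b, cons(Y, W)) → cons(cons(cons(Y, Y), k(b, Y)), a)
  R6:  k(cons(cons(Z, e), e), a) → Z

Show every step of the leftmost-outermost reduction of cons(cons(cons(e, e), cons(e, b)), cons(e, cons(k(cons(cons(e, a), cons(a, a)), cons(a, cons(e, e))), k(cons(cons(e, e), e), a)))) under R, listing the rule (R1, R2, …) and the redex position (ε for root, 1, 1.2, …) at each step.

cons(cons(cons(e, e), cons(e, b)), cons(e, cons(a, e)))

1. cons(cons(cons(e, e), cons(e, b)), cons(e, cons(k(cons(cons(e, a), cons(a, a)), cons(a, cons(e, e))), k(cons(cons(e, e), e), a))))  →  cons(cons(cons(e, e), cons(e, b)), cons(e, cons(a, k(cons(cons(e, e), e), a))))   [R3 at 2.2.1]
2. cons(cons(cons(e, e), cons(e, b)), cons(e, cons(a, k(cons(cons(e, e), e), a))))  →  cons(cons(cons(e, e), cons(e, b)), cons(e, cons(a, e)))   [R6 at 2.2.2]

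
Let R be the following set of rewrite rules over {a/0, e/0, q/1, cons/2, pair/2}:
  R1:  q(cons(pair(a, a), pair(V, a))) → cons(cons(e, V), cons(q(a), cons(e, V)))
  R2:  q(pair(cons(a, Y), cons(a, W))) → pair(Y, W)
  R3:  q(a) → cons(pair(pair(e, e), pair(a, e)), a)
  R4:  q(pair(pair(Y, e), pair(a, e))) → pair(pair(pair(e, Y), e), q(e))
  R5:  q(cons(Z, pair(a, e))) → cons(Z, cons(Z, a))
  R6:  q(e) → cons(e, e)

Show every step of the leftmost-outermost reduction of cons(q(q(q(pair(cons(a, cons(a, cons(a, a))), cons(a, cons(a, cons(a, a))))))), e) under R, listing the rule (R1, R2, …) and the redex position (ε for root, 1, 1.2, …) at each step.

1. cons(q(q(q(pair(cons(a, cons(a, cons(a, a))), cons(a, cons(a, cons(a, a))))))), e)  →  cons(q(q(pair(cons(a, cons(a, a)), cons(a, cons(a, a))))), e)   [R2 at 1.1.1]
2. cons(q(q(pair(cons(a, cons(a, a)), cons(a, cons(a, a))))), e)  →  cons(q(pair(cons(a, a), cons(a, a))), e)   [R2 at 1.1]
3. cons(q(pair(cons(a, a), cons(a, a))), e)  →  cons(pair(a, a), e)   [R2 at 1]

cons(pair(a, a), e)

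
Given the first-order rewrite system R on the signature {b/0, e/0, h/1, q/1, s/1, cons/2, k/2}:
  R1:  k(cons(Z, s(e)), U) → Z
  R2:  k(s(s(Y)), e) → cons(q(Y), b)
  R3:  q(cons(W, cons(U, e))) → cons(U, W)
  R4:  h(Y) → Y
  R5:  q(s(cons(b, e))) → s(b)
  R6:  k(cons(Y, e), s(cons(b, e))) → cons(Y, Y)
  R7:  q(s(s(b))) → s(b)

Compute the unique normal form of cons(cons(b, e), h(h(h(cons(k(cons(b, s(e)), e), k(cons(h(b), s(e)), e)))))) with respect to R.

cons(cons(b, e), cons(b, b))

1. cons(cons(b, e), h(h(h(cons(k(cons(b, s(e)), e), k(cons(h(b), s(e)), e))))))  →  cons(cons(b, e), h(h(cons(k(cons(b, s(e)), e), k(cons(h(b), s(e)), e)))))   [R4 at 2]
2. cons(cons(b, e), h(h(cons(k(cons(b, s(e)), e), k(cons(h(b), s(e)), e)))))  →  cons(cons(b, e), h(cons(k(cons(b, s(e)), e), k(cons(h(b), s(e)), e))))   [R4 at 2]
3. cons(cons(b, e), h(cons(k(cons(b, s(e)), e), k(cons(h(b), s(e)), e))))  →  cons(cons(b, e), cons(k(cons(b, s(e)), e), k(cons(h(b), s(e)), e)))   [R4 at 2]
4. cons(cons(b, e), cons(k(cons(b, s(e)), e), k(cons(h(b), s(e)), e)))  →  cons(cons(b, e), cons(b, k(cons(h(b), s(e)), e)))   [R1 at 2.1]
5. cons(cons(b, e), cons(b, k(cons(h(b), s(e)), e)))  →  cons(cons(b, e), cons(b, h(b)))   [R1 at 2.2]
6. cons(cons(b, e), cons(b, h(b)))  →  cons(cons(b, e), cons(b, b))   [R4 at 2.2]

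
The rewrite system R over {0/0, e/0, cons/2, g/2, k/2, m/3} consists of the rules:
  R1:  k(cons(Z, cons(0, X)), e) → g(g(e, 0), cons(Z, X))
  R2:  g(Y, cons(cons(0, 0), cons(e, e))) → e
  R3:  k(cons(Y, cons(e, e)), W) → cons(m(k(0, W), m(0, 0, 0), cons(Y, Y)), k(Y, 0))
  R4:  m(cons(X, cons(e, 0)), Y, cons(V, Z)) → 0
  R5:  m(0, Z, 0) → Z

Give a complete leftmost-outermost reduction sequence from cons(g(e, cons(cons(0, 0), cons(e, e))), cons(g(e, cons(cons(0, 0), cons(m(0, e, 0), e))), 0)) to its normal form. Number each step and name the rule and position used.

1. cons(g(e, cons(cons(0, 0), cons(e, e))), cons(g(e, cons(cons(0, 0), cons(m(0, e, 0), e))), 0))  →  cons(e, cons(g(e, cons(cons(0, 0), cons(m(0, e, 0), e))), 0))   [R2 at 1]
2. cons(e, cons(g(e, cons(cons(0, 0), cons(m(0, e, 0), e))), 0))  →  cons(e, cons(g(e, cons(cons(0, 0), cons(e, e))), 0))   [R5 at 2.1.2.2.1]
3. cons(e, cons(g(e, cons(cons(0, 0), cons(e, e))), 0))  →  cons(e, cons(e, 0))   [R2 at 2.1]

cons(e, cons(e, 0))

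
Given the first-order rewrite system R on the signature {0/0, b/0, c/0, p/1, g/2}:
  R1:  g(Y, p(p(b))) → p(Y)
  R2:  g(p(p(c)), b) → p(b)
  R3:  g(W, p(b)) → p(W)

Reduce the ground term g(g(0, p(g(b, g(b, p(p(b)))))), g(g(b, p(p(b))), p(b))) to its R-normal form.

p(p(0))

1. g(g(0, p(g(b, g(b, p(p(b)))))), g(g(b, p(p(b))), p(b)))  →  g(g(0, p(g(b, p(b)))), g(g(b, p(p(b))), p(b)))   [R1 at 1.2.1.2]
2. g(g(0, p(g(b, p(b)))), g(g(b, p(p(b))), p(b)))  →  g(g(0, p(p(b))), g(g(b, p(p(b))), p(b)))   [R3 at 1.2.1]
3. g(g(0, p(p(b))), g(g(b, p(p(b))), p(b)))  →  g(p(0), g(g(b, p(p(b))), p(b)))   [R1 at 1]
4. g(p(0), g(g(b, p(p(b))), p(b)))  →  g(p(0), p(g(b, p(p(b)))))   [R3 at 2]
5. g(p(0), p(g(b, p(p(b)))))  →  g(p(0), p(p(b)))   [R1 at 2.1]
6. g(p(0), p(p(b)))  →  p(p(0))   [R1 at ε]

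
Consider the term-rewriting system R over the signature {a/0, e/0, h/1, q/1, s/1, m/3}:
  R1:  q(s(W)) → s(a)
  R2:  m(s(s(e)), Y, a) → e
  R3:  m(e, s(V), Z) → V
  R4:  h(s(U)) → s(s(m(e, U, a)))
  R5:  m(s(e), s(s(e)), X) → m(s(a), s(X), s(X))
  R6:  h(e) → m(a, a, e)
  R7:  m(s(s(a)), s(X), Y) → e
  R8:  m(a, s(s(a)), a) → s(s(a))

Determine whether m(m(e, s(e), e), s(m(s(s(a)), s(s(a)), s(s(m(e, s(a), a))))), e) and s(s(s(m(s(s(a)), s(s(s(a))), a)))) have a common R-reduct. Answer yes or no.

Reduce t₁ = m(m(e, s(e), e), s(m(s(s(a)), s(s(a)), s(s(m(e, s(a), a))))), e):
1. m(m(e, s(e), e), s(m(s(s(a)), s(s(a)), s(s(m(e, s(a), a))))), e)  →  m(e, s(m(s(s(a)), s(s(a)), s(s(m(e, s(a), a))))), e)   [R3 at 1]
2. m(e, s(m(s(s(a)), s(s(a)), s(s(m(e, s(a), a))))), e)  →  m(s(s(a)), s(s(a)), s(s(m(e, s(a), a))))   [R3 at ε]
3. m(s(s(a)), s(s(a)), s(s(m(e, s(a), a))))  →  e   [R7 at ε]

Reduce t₂ = s(s(s(m(s(s(a)), s(s(s(a))), a)))):
1. s(s(s(m(s(s(a)), s(s(s(a))), a))))  →  s(s(s(e)))   [R7 at 1.1.1]

no — NF(t₁) = e, NF(t₂) = s(s(s(e)))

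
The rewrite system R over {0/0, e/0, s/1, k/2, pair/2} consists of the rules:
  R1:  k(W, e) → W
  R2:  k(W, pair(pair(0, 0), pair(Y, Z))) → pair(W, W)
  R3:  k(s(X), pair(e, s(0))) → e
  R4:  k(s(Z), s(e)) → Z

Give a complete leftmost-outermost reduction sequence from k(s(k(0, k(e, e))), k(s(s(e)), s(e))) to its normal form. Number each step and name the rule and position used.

1. k(s(k(0, k(e, e))), k(s(s(e)), s(e)))  →  k(s(k(0, e)), k(s(s(e)), s(e)))   [R1 at 1.1.2]
2. k(s(k(0, e)), k(s(s(e)), s(e)))  →  k(s(0), k(s(s(e)), s(e)))   [R1 at 1.1]
3. k(s(0), k(s(s(e)), s(e)))  →  k(s(0), s(e))   [R4 at 2]
4. k(s(0), s(e))  →  0   [R4 at ε]

0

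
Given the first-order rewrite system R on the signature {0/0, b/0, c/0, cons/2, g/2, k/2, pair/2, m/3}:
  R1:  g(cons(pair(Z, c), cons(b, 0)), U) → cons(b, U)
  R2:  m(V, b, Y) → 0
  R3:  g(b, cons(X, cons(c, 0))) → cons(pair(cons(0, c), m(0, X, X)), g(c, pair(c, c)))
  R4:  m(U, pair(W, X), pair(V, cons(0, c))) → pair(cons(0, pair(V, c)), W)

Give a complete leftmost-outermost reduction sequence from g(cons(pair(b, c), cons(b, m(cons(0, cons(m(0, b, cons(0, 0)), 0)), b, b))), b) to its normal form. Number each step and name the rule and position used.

cons(b, b)

1. g(cons(pair(b, c), cons(b, m(cons(0, cons(m(0, b, cons(0, 0)), 0)), b, b))), b)  →  g(cons(pair(b, c), cons(b, 0)), b)   [R2 at 1.2.2]
2. g(cons(pair(b, c), cons(b, 0)), b)  →  cons(b, b)   [R1 at ε]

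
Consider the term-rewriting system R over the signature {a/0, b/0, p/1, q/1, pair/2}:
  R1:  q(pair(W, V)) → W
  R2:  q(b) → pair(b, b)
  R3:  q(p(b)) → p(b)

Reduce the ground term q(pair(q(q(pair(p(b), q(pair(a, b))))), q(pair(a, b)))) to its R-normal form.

p(b)

1. q(pair(q(q(pair(p(b), q(pair(a, b))))), q(pair(a, b))))  →  q(q(pair(p(b), q(pair(a, b)))))   [R1 at ε]
2. q(q(pair(p(b), q(pair(a, b)))))  →  q(p(b))   [R1 at 1]
3. q(p(b))  →  p(b)   [R3 at ε]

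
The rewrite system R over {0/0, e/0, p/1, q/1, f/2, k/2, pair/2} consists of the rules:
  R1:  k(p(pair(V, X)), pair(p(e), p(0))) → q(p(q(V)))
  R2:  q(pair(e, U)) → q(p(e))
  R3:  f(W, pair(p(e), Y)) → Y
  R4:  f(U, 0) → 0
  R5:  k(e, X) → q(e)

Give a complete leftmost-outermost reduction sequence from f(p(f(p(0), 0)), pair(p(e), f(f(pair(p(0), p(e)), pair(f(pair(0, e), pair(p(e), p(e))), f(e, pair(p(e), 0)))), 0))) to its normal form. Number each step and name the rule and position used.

1. f(p(f(p(0), 0)), pair(p(e), f(f(pair(p(0), p(e)), pair(f(pair(0, e), pair(p(e), p(e))), f(e, pair(p(e), 0)))), 0)))  →  f(f(pair(p(0), p(e)), pair(f(pair(0, e), pair(p(e), p(e))), f(e, pair(p(e), 0)))), 0)   [R3 at ε]
2. f(f(pair(p(0), p(e)), pair(f(pair(0, e), pair(p(e), p(e))), f(e, pair(p(e), 0)))), 0)  →  0   [R4 at ε]

0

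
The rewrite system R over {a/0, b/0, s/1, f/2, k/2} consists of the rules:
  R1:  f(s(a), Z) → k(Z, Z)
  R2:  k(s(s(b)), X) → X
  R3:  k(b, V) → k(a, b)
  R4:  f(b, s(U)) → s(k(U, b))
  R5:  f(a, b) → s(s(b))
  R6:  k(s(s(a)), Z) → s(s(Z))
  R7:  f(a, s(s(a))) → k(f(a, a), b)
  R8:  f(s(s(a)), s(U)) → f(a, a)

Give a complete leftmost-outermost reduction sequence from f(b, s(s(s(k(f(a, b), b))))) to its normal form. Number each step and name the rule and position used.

s(b)

1. f(b, s(s(s(k(f(a, b), b)))))  →  s(k(s(s(k(f(a, b), b))), b))   [R4 at ε]
2. s(k(s(s(k(f(a, b), b))), b))  →  s(k(s(s(k(s(s(b)), b))), b))   [R5 at 1.1.1.1.1]
3. s(k(s(s(k(s(s(b)), b))), b))  →  s(k(s(s(b)), b))   [R2 at 1.1.1.1]
4. s(k(s(s(b)), b))  →  s(b)   [R2 at 1]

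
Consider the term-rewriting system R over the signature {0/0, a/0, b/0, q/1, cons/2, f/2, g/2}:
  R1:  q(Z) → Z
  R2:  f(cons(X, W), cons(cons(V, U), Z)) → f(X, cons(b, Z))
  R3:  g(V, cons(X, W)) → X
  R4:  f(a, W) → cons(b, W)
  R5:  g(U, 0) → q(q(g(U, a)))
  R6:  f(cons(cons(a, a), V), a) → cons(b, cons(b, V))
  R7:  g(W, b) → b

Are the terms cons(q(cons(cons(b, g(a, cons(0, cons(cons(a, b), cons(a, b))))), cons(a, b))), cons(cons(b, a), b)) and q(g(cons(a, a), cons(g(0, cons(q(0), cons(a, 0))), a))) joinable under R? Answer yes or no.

Reduce t₁ = cons(q(cons(cons(b, g(a, cons(0, cons(cons(a, b), cons(a, b))))), cons(a, b))), cons(cons(b, a), b)):
1. cons(q(cons(cons(b, g(a, cons(0, cons(cons(a, b), cons(a, b))))), cons(a, b))), cons(cons(b, a), b))  →  cons(cons(cons(b, g(a, cons(0, cons(cons(a, b), cons(a, b))))), cons(a, b)), cons(cons(b, a), b))   [R1 at 1]
2. cons(cons(cons(b, g(a, cons(0, cons(cons(a, b), cons(a, b))))), cons(a, b)), cons(cons(b, a), b))  →  cons(cons(cons(b, 0), cons(a, b)), cons(cons(b, a), b))   [R3 at 1.1.2]

Reduce t₂ = q(g(cons(a, a), cons(g(0, cons(q(0), cons(a, 0))), a))):
1. q(g(cons(a, a), cons(g(0, cons(q(0), cons(a, 0))), a)))  →  g(cons(a, a), cons(g(0, cons(q(0), cons(a, 0))), a))   [R1 at ε]
2. g(cons(a, a), cons(g(0, cons(q(0), cons(a, 0))), a))  →  g(0, cons(q(0), cons(a, 0)))   [R3 at ε]
3. g(0, cons(q(0), cons(a, 0)))  →  q(0)   [R3 at ε]
4. q(0)  →  0   [R1 at ε]

no — NF(t₁) = cons(cons(cons(b, 0), cons(a, b)), cons(cons(b, a), b)), NF(t₂) = 0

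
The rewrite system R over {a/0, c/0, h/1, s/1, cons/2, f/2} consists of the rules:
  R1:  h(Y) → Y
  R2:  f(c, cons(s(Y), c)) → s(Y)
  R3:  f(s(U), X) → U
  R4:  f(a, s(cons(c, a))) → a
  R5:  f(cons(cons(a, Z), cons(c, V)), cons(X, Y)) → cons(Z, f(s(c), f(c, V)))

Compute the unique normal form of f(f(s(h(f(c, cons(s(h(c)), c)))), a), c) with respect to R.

1. f(f(s(h(f(c, cons(s(h(c)), c)))), a), c)  →  f(h(f(c, cons(s(h(c)), c))), c)   [R3 at 1]
2. f(h(f(c, cons(s(h(c)), c))), c)  →  f(f(c, cons(s(h(c)), c)), c)   [R1 at 1]
3. f(f(c, cons(s(h(c)), c)), c)  →  f(s(h(c)), c)   [R2 at 1]
4. f(s(h(c)), c)  →  h(c)   [R3 at ε]
5. h(c)  →  c   [R1 at ε]

c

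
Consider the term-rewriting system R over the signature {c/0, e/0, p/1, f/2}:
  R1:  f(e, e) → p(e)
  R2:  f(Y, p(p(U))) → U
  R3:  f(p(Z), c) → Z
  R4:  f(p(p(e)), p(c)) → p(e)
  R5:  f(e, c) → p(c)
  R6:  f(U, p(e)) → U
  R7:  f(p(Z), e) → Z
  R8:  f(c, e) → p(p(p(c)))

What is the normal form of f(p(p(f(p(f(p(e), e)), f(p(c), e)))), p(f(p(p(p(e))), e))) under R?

p(e)

1. f(p(p(f(p(f(p(e), e)), f(p(c), e)))), p(f(p(p(p(e))), e)))  →  f(p(p(f(p(e), f(p(c), e)))), p(f(p(p(p(e))), e)))   [R7 at 1.1.1.1.1]
2. f(p(p(f(p(e), f(p(c), e)))), p(f(p(p(p(e))), e)))  →  f(p(p(f(p(e), c))), p(f(p(p(p(e))), e)))   [R7 at 1.1.1.2]
3. f(p(p(f(p(e), c))), p(f(p(p(p(e))), e)))  →  f(p(p(e)), p(f(p(p(p(e))), e)))   [R3 at 1.1.1]
4. f(p(p(e)), p(f(p(p(p(e))), e)))  →  f(p(p(e)), p(p(p(e))))   [R7 at 2.1]
5. f(p(p(e)), p(p(p(e))))  →  p(e)   [R2 at ε]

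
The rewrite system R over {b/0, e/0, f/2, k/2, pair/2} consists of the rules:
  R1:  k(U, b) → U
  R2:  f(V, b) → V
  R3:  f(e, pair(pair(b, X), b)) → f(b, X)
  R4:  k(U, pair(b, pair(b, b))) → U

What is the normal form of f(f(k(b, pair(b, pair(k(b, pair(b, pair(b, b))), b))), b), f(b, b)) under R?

b

1. f(f(k(b, pair(b, pair(k(b, pair(b, pair(b, b))), b))), b), f(b, b))  →  f(k(b, pair(b, pair(k(b, pair(b, pair(b, b))), b))), f(b, b))   [R2 at 1]
2. f(k(b, pair(b, pair(k(b, pair(b, pair(b, b))), b))), f(b, b))  →  f(k(b, pair(b, pair(b, b))), f(b, b))   [R4 at 1.2.2.1]
3. f(k(b, pair(b, pair(b, b))), f(b, b))  →  f(b, f(b, b))   [R4 at 1]
4. f(b, f(b, b))  →  f(b, b)   [R2 at 2]
5. f(b, b)  →  b   [R2 at ε]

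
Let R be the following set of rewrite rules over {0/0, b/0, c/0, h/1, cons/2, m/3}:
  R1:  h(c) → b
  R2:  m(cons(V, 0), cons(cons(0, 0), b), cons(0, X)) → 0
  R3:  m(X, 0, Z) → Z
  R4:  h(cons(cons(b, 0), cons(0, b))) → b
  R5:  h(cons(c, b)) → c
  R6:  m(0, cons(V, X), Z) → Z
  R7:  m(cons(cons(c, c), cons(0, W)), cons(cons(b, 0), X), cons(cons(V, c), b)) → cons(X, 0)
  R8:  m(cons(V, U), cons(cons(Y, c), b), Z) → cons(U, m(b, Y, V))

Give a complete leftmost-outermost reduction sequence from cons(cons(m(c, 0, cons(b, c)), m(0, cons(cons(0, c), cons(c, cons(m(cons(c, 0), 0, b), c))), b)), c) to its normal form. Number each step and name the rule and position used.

cons(cons(cons(b, c), b), c)

1. cons(cons(m(c, 0, cons(b, c)), m(0, cons(cons(0, c), cons(c, cons(m(cons(c, 0), 0, b), c))), b)), c)  →  cons(cons(cons(b, c), m(0, cons(cons(0, c), cons(c, cons(m(cons(c, 0), 0, b), c))), b)), c)   [R3 at 1.1]
2. cons(cons(cons(b, c), m(0, cons(cons(0, c), cons(c, cons(m(cons(c, 0), 0, b), c))), b)), c)  →  cons(cons(cons(b, c), b), c)   [R6 at 1.2]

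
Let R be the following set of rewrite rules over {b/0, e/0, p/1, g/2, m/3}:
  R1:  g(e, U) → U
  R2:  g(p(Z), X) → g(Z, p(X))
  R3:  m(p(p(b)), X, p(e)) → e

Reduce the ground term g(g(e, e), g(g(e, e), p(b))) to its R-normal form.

p(b)

1. g(g(e, e), g(g(e, e), p(b)))  →  g(e, g(g(e, e), p(b)))   [R1 at 1]
2. g(e, g(g(e, e), p(b)))  →  g(g(e, e), p(b))   [R1 at ε]
3. g(g(e, e), p(b))  →  g(e, p(b))   [R1 at 1]
4. g(e, p(b))  →  p(b)   [R1 at ε]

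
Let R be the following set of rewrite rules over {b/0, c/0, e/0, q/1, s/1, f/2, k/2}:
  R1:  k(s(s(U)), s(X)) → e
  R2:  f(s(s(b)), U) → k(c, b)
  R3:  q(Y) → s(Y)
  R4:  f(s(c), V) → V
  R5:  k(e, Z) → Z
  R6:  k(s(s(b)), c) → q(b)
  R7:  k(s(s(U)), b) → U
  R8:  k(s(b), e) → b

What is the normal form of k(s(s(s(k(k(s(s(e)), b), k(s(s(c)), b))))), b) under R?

s(c)

1. k(s(s(s(k(k(s(s(e)), b), k(s(s(c)), b))))), b)  →  s(k(k(s(s(e)), b), k(s(s(c)), b)))   [R7 at ε]
2. s(k(k(s(s(e)), b), k(s(s(c)), b)))  →  s(k(e, k(s(s(c)), b)))   [R7 at 1.1]
3. s(k(e, k(s(s(c)), b)))  →  s(k(s(s(c)), b))   [R5 at 1]
4. s(k(s(s(c)), b))  →  s(c)   [R7 at 1]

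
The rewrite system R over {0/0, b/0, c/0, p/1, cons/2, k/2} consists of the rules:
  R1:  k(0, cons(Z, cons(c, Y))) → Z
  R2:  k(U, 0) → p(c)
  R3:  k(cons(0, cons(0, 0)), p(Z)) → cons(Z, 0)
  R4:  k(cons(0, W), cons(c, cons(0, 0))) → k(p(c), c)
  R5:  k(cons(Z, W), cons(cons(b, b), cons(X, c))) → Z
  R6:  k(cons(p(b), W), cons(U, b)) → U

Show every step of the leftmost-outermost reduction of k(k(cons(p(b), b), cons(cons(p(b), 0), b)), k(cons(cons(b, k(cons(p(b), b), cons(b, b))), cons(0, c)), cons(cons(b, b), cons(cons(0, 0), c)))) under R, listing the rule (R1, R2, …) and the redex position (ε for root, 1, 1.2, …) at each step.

b

1. k(k(cons(p(b), b), cons(cons(p(b), 0), b)), k(cons(cons(b, k(cons(p(b), b), cons(b, b))), cons(0, c)), cons(cons(b, b), cons(cons(0, 0), c))))  →  k(cons(p(b), 0), k(cons(cons(b, k(cons(p(b), b), cons(b, b))), cons(0, c)), cons(cons(b, b), cons(cons(0, 0), c))))   [R6 at 1]
2. k(cons(p(b), 0), k(cons(cons(b, k(cons(p(b), b), cons(b, b))), cons(0, c)), cons(cons(b, b), cons(cons(0, 0), c))))  →  k(cons(p(b), 0), cons(b, k(cons(p(b), b), cons(b, b))))   [R5 at 2]
3. k(cons(p(b), 0), cons(b, k(cons(p(b), b), cons(b, b))))  →  k(cons(p(b), 0), cons(b, b))   [R6 at 2.2]
4. k(cons(p(b), 0), cons(b, b))  →  b   [R6 at ε]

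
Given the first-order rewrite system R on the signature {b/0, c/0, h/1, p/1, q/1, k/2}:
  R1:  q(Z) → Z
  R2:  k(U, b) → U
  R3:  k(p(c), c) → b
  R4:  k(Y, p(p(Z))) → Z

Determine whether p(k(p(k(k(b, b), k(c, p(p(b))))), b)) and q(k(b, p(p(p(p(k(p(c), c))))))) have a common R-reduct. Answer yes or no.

yes — NF(t₁) = p(p(b)), NF(t₂) = p(p(b))

Reduce t₁ = p(k(p(k(k(b, b), k(c, p(p(b))))), b)):
1. p(k(p(k(k(b, b), k(c, p(p(b))))), b))  →  p(p(k(k(b, b), k(c, p(p(b))))))   [R2 at 1]
2. p(p(k(k(b, b), k(c, p(p(b))))))  →  p(p(k(b, k(c, p(p(b))))))   [R2 at 1.1.1]
3. p(p(k(b, k(c, p(p(b))))))  →  p(p(k(b, b)))   [R4 at 1.1.2]
4. p(p(k(b, b)))  →  p(p(b))   [R2 at 1.1]

Reduce t₂ = q(k(b, p(p(p(p(k(p(c), c))))))):
1. q(k(b, p(p(p(p(k(p(c), c)))))))  →  k(b, p(p(p(p(k(p(c), c))))))   [R1 at ε]
2. k(b, p(p(p(p(k(p(c), c))))))  →  p(p(k(p(c), c)))   [R4 at ε]
3. p(p(k(p(c), c)))  →  p(p(b))   [R3 at 1.1]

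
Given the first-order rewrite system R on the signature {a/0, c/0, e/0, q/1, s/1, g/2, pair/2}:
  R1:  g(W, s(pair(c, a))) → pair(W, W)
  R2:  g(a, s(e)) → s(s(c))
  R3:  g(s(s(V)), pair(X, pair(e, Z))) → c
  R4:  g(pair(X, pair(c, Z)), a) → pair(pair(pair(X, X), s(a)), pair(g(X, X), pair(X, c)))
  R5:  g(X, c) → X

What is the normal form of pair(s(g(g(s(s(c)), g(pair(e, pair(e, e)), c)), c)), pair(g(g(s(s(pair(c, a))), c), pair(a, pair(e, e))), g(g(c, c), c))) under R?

pair(s(c), pair(c, c))

1. pair(s(g(g(s(s(c)), g(pair(e, pair(e, e)), c)), c)), pair(g(g(s(s(pair(c, a))), c), pair(a, pair(e, e))), g(g(c, c), c)))  →  pair(s(g(s(s(c)), g(pair(e, pair(e, e)), c))), pair(g(g(s(s(pair(c, a))), c), pair(a, pair(e, e))), g(g(c, c), c)))   [R5 at 1.1]
2. pair(s(g(s(s(c)), g(pair(e, pair(e, e)), c))), pair(g(g(s(s(pair(c, a))), c), pair(a, pair(e, e))), g(g(c, c), c)))  →  pair(s(g(s(s(c)), pair(e, pair(e, e)))), pair(g(g(s(s(pair(c, a))), c), pair(a, pair(e, e))), g(g(c, c), c)))   [R5 at 1.1.2]
3. pair(s(g(s(s(c)), pair(e, pair(e, e)))), pair(g(g(s(s(pair(c, a))), c), pair(a, pair(e, e))), g(g(c, c), c)))  →  pair(s(c), pair(g(g(s(s(pair(c, a))), c), pair(a, pair(e, e))), g(g(c, c), c)))   [R3 at 1.1]
4. pair(s(c), pair(g(g(s(s(pair(c, a))), c), pair(a, pair(e, e))), g(g(c, c), c)))  →  pair(s(c), pair(g(s(s(pair(c, a))), pair(a, pair(e, e))), g(g(c, c), c)))   [R5 at 2.1.1]
5. pair(s(c), pair(g(s(s(pair(c, a))), pair(a, pair(e, e))), g(g(c, c), c)))  →  pair(s(c), pair(c, g(g(c, c), c)))   [R3 at 2.1]
6. pair(s(c), pair(c, g(g(c, c), c)))  →  pair(s(c), pair(c, g(c, c)))   [R5 at 2.2]
7. pair(s(c), pair(c, g(c, c)))  →  pair(s(c), pair(c, c))   [R5 at 2.2]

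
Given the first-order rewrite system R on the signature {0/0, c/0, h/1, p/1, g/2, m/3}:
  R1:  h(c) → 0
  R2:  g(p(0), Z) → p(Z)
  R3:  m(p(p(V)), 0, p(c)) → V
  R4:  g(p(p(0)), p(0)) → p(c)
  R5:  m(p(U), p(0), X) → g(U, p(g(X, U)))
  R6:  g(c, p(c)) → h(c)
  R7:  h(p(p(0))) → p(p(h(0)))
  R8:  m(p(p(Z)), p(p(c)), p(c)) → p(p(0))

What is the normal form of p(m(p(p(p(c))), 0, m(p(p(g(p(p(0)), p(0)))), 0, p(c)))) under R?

1. p(m(p(p(p(c))), 0, m(p(p(g(p(p(0)), p(0)))), 0, p(c))))  →  p(m(p(p(p(c))), 0, g(p(p(0)), p(0))))   [R3 at 1.3]
2. p(m(p(p(p(c))), 0, g(p(p(0)), p(0))))  →  p(m(p(p(p(c))), 0, p(c)))   [R4 at 1.3]
3. p(m(p(p(p(c))), 0, p(c)))  →  p(p(c))   [R3 at 1]

p(p(c))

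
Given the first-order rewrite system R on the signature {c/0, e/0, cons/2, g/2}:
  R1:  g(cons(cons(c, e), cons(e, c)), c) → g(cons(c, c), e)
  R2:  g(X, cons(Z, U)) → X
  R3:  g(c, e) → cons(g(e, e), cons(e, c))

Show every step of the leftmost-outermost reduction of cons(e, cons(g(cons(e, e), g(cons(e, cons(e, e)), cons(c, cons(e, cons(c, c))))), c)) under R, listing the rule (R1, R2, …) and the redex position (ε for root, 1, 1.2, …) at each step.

1. cons(e, cons(g(cons(e, e), g(cons(e, cons(e, e)), cons(c, cons(e, cons(c, c))))), c))  →  cons(e, cons(g(cons(e, e), cons(e, cons(e, e))), c))   [R2 at 2.1.2]
2. cons(e, cons(g(cons(e, e), cons(e, cons(e, e))), c))  →  cons(e, cons(cons(e, e), c))   [R2 at 2.1]

cons(e, cons(cons(e, e), c))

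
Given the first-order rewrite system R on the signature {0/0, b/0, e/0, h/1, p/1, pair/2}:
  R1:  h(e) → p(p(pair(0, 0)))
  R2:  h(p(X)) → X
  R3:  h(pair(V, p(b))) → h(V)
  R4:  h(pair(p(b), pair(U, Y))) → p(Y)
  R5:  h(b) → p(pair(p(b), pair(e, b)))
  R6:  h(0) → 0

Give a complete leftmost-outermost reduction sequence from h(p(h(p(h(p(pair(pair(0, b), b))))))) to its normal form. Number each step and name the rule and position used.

pair(pair(0, b), b)

1. h(p(h(p(h(p(pair(pair(0, b), b)))))))  →  h(p(h(p(pair(pair(0, b), b)))))   [R2 at ε]
2. h(p(h(p(pair(pair(0, b), b)))))  →  h(p(pair(pair(0, b), b)))   [R2 at ε]
3. h(p(pair(pair(0, b), b)))  →  pair(pair(0, b), b)   [R2 at ε]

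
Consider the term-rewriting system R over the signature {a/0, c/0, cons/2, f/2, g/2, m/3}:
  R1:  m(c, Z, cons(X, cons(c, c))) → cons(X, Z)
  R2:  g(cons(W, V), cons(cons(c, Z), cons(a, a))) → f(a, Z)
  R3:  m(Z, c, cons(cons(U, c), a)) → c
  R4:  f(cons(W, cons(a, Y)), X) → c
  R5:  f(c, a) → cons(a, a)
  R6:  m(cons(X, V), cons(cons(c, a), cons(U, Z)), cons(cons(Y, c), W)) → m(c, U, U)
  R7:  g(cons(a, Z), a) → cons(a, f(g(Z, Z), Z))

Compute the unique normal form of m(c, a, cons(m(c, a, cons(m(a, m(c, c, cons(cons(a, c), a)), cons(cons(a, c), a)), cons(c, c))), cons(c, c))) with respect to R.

cons(cons(c, a), a)

1. m(c, a, cons(m(c, a, cons(m(a, m(c, c, cons(cons(a, c), a)), cons(cons(a, c), a)), cons(c, c))), cons(c, c)))  →  cons(m(c, a, cons(m(a, m(c, c, cons(cons(a, c), a)), cons(cons(a, c), a)), cons(c, c))), a)   [R1 at ε]
2. cons(m(c, a, cons(m(a, m(c, c, cons(cons(a, c), a)), cons(cons(a, c), a)), cons(c, c))), a)  →  cons(cons(m(a, m(c, c, cons(cons(a, c), a)), cons(cons(a, c), a)), a), a)   [R1 at 1]
3. cons(cons(m(a, m(c, c, cons(cons(a, c), a)), cons(cons(a, c), a)), a), a)  →  cons(cons(m(a, c, cons(cons(a, c), a)), a), a)   [R3 at 1.1.2]
4. cons(cons(m(a, c, cons(cons(a, c), a)), a), a)  →  cons(cons(c, a), a)   [R3 at 1.1]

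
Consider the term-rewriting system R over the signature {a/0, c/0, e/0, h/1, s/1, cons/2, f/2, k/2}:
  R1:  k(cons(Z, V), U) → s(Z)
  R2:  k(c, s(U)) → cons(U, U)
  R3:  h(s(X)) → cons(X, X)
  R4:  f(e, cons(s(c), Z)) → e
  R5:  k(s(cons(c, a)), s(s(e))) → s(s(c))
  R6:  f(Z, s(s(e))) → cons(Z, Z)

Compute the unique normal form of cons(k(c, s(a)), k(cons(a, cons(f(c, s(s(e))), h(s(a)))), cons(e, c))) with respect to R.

cons(cons(a, a), s(a))

1. cons(k(c, s(a)), k(cons(a, cons(f(c, s(s(e))), h(s(a)))), cons(e, c)))  →  cons(cons(a, a), k(cons(a, cons(f(c, s(s(e))), h(s(a)))), cons(e, c)))   [R2 at 1]
2. cons(cons(a, a), k(cons(a, cons(f(c, s(s(e))), h(s(a)))), cons(e, c)))  →  cons(cons(a, a), s(a))   [R1 at 2]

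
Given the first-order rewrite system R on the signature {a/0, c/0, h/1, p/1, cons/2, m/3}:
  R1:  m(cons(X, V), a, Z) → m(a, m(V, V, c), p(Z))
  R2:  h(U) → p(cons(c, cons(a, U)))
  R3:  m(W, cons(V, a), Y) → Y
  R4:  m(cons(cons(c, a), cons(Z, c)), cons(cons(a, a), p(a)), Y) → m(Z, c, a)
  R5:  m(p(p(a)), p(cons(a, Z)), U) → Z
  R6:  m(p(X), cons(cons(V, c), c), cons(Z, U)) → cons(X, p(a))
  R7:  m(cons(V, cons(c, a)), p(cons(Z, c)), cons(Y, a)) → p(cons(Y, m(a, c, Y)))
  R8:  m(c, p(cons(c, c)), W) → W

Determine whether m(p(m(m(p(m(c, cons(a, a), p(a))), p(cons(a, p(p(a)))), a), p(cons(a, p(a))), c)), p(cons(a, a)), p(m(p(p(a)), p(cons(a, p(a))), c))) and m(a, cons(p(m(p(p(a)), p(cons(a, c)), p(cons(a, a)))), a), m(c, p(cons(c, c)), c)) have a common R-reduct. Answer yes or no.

Reduce t₁ = m(p(m(m(p(m(c, cons(a, a), p(a))), p(cons(a, p(p(a)))), a), p(cons(a, p(a))), c)), p(cons(a, a)), p(m(p(p(a)), p(cons(a, p(a))), c))):
1. m(p(m(m(p(m(c, cons(a, a), p(a))), p(cons(a, p(p(a)))), a), p(cons(a, p(a))), c)), p(cons(a, a)), p(m(p(p(a)), p(cons(a, p(a))), c)))  →  m(p(m(m(p(p(a)), p(cons(a, p(p(a)))), a), p(cons(a, p(a))), c)), p(cons(a, a)), p(m(p(p(a)), p(cons(a, p(a))), c)))   [R3 at 1.1.1.1.1]
2. m(p(m(m(p(p(a)), p(cons(a, p(p(a)))), a), p(cons(a, p(a))), c)), p(cons(a, a)), p(m(p(p(a)), p(cons(a, p(a))), c)))  →  m(p(m(p(p(a)), p(cons(a, p(a))), c)), p(cons(a, a)), p(m(p(p(a)), p(cons(a, p(a))), c)))   [R5 at 1.1.1]
3. m(p(m(p(p(a)), p(cons(a, p(a))), c)), p(cons(a, a)), p(m(p(p(a)), p(cons(a, p(a))), c)))  →  m(p(p(a)), p(cons(a, a)), p(m(p(p(a)), p(cons(a, p(a))), c)))   [R5 at 1.1]
4. m(p(p(a)), p(cons(a, a)), p(m(p(p(a)), p(cons(a, p(a))), c)))  →  a   [R5 at ε]

Reduce t₂ = m(a, cons(p(m(p(p(a)), p(cons(a, c)), p(cons(a, a)))), a), m(c, p(cons(c, c)), c)):
1. m(a, cons(p(m(p(p(a)), p(cons(a, c)), p(cons(a, a)))), a), m(c, p(cons(c, c)), c))  →  m(c, p(cons(c, c)), c)   [R3 at ε]
2. m(c, p(cons(c, c)), c)  →  c   [R8 at ε]

no — NF(t₁) = a, NF(t₂) = c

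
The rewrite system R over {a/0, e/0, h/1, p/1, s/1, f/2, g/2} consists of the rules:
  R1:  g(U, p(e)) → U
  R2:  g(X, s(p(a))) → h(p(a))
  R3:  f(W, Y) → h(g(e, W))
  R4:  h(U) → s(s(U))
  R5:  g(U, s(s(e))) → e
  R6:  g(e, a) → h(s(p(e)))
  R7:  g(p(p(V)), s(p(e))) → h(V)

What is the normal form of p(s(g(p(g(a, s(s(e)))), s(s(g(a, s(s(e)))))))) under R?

1. p(s(g(p(g(a, s(s(e)))), s(s(g(a, s(s(e))))))))  →  p(s(g(p(e), s(s(g(a, s(s(e))))))))   [R5 at 1.1.1.1]
2. p(s(g(p(e), s(s(g(a, s(s(e))))))))  →  p(s(g(p(e), s(s(e)))))   [R5 at 1.1.2.1.1]
3. p(s(g(p(e), s(s(e)))))  →  p(s(e))   [R5 at 1.1]

p(s(e))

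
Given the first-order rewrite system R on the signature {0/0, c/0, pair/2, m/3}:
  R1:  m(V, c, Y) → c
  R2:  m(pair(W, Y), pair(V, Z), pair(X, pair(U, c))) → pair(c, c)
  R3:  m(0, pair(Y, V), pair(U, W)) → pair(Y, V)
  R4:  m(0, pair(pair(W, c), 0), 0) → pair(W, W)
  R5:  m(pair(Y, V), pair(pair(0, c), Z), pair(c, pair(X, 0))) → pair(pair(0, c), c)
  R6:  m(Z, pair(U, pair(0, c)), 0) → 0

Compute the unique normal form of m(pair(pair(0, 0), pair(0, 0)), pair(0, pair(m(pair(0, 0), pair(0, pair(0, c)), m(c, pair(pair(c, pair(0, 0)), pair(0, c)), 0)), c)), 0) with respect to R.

0

1. m(pair(pair(0, 0), pair(0, 0)), pair(0, pair(m(pair(0, 0), pair(0, pair(0, c)), m(c, pair(pair(c, pair(0, 0)), pair(0, c)), 0)), c)), 0)  →  m(pair(pair(0, 0), pair(0, 0)), pair(0, pair(m(pair(0, 0), pair(0, pair(0, c)), 0), c)), 0)   [R6 at 2.2.1.3]
2. m(pair(pair(0, 0), pair(0, 0)), pair(0, pair(m(pair(0, 0), pair(0, pair(0, c)), 0), c)), 0)  →  m(pair(pair(0, 0), pair(0, 0)), pair(0, pair(0, c)), 0)   [R6 at 2.2.1]
3. m(pair(pair(0, 0), pair(0, 0)), pair(0, pair(0, c)), 0)  →  0   [R6 at ε]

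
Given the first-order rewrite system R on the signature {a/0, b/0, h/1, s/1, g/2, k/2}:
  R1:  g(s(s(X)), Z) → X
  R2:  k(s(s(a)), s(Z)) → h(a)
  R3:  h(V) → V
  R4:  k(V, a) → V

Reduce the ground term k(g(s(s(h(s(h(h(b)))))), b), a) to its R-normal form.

1. k(g(s(s(h(s(h(h(b)))))), b), a)  →  g(s(s(h(s(h(h(b)))))), b)   [R4 at ε]
2. g(s(s(h(s(h(h(b)))))), b)  →  h(s(h(h(b))))   [R1 at ε]
3. h(s(h(h(b))))  →  s(h(h(b)))   [R3 at ε]
4. s(h(h(b)))  →  s(h(b))   [R3 at 1]
5. s(h(b))  →  s(b)   [R3 at 1]

s(b)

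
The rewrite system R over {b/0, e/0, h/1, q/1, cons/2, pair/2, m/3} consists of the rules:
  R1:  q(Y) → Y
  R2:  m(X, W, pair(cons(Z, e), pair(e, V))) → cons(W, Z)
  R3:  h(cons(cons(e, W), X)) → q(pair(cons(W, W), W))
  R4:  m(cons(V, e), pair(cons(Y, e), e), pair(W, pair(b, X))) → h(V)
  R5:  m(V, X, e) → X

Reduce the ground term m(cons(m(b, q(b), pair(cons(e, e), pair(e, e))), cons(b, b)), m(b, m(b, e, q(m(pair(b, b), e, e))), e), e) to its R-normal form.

e

1. m(cons(m(b, q(b), pair(cons(e, e), pair(e, e))), cons(b, b)), m(b, m(b, e, q(m(pair(b, b), e, e))), e), e)  →  m(b, m(b, e, q(m(pair(b, b), e, e))), e)   [R5 at ε]
2. m(b, m(b, e, q(m(pair(b, b), e, e))), e)  →  m(b, e, q(m(pair(b, b), e, e)))   [R5 at ε]
3. m(b, e, q(m(pair(b, b), e, e)))  →  m(b, e, m(pair(b, b), e, e))   [R1 at 3]
4. m(b, e, m(pair(b, b), e, e))  →  m(b, e, e)   [R5 at 3]
5. m(b, e, e)  →  e   [R5 at ε]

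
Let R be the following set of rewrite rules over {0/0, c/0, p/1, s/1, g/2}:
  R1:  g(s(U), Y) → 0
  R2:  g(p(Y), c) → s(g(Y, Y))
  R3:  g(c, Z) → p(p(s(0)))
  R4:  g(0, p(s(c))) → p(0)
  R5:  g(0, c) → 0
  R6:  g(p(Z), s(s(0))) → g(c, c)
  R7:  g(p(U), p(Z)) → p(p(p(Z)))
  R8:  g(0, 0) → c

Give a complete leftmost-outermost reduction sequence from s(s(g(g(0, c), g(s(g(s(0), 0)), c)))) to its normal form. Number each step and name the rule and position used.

s(s(c))

1. s(s(g(g(0, c), g(s(g(s(0), 0)), c))))  →  s(s(g(0, g(s(g(s(0), 0)), c))))   [R5 at 1.1.1]
2. s(s(g(0, g(s(g(s(0), 0)), c))))  →  s(s(g(0, 0)))   [R1 at 1.1.2]
3. s(s(g(0, 0)))  →  s(s(c))   [R8 at 1.1]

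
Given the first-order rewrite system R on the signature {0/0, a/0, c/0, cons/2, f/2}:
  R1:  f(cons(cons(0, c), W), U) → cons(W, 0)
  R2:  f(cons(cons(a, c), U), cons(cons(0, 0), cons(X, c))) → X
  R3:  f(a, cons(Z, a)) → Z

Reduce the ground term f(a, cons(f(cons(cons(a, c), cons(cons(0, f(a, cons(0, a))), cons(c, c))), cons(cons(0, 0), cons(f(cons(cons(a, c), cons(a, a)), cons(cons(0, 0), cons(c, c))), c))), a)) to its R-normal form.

c

1. f(a, cons(f(cons(cons(a, c), cons(cons(0, f(a, cons(0, a))), cons(c, c))), cons(cons(0, 0), cons(f(cons(cons(a, c), cons(a, a)), cons(cons(0, 0), cons(c, c))), c))), a))  →  f(cons(cons(a, c), cons(cons(0, f(a, cons(0, a))), cons(c, c))), cons(cons(0, 0), cons(f(cons(cons(a, c), cons(a, a)), cons(cons(0, 0), cons(c, c))), c)))   [R3 at ε]
2. f(cons(cons(a, c), cons(cons(0, f(a, cons(0, a))), cons(c, c))), cons(cons(0, 0), cons(f(cons(cons(a, c), cons(a, a)), cons(cons(0, 0), cons(c, c))), c)))  →  f(cons(cons(a, c), cons(a, a)), cons(cons(0, 0), cons(c, c)))   [R2 at ε]
3. f(cons(cons(a, c), cons(a, a)), cons(cons(0, 0), cons(c, c)))  →  c   [R2 at ε]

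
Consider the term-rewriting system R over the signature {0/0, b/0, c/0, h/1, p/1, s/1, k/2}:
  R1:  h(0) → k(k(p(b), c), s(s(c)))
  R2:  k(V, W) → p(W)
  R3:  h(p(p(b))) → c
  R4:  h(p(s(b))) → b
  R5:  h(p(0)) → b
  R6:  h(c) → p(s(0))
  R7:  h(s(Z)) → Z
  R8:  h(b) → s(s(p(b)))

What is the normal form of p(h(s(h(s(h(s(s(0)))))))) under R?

1. p(h(s(h(s(h(s(s(0))))))))  →  p(h(s(h(s(s(0))))))   [R7 at 1]
2. p(h(s(h(s(s(0))))))  →  p(h(s(s(0))))   [R7 at 1]
3. p(h(s(s(0))))  →  p(s(0))   [R7 at 1]

p(s(0))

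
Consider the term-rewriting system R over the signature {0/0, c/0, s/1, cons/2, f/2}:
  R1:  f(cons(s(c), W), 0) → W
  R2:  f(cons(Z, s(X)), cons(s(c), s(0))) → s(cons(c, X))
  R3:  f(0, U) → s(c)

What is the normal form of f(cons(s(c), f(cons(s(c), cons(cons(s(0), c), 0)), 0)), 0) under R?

1. f(cons(s(c), f(cons(s(c), cons(cons(s(0), c), 0)), 0)), 0)  →  f(cons(s(c), cons(cons(s(0), c), 0)), 0)   [R1 at ε]
2. f(cons(s(c), cons(cons(s(0), c), 0)), 0)  →  cons(cons(s(0), c), 0)   [R1 at ε]

cons(cons(s(0), c), 0)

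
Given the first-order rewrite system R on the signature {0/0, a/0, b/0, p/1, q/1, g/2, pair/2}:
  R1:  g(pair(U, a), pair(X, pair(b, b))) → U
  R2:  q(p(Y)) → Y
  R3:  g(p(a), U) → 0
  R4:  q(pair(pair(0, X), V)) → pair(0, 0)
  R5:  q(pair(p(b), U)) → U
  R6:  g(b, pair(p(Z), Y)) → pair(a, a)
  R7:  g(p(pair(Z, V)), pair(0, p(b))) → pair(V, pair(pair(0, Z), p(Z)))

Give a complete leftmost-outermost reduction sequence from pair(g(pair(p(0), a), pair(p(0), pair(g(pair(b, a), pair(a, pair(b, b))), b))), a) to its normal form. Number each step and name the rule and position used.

1. pair(g(pair(p(0), a), pair(p(0), pair(g(pair(b, a), pair(a, pair(b, b))), b))), a)  →  pair(g(pair(p(0), a), pair(p(0), pair(b, b))), a)   [R1 at 1.2.2.1]
2. pair(g(pair(p(0), a), pair(p(0), pair(b, b))), a)  →  pair(p(0), a)   [R1 at 1]

pair(p(0), a)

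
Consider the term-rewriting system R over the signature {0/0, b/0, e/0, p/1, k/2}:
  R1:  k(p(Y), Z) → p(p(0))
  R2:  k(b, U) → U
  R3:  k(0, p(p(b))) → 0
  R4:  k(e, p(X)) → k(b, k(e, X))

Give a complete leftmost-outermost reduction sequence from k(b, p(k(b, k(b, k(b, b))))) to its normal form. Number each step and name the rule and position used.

p(b)

1. k(b, p(k(b, k(b, k(b, b)))))  →  p(k(b, k(b, k(b, b))))   [R2 at ε]
2. p(k(b, k(b, k(b, b))))  →  p(k(b, k(b, b)))   [R2 at 1]
3. p(k(b, k(b, b)))  →  p(k(b, b))   [R2 at 1]
4. p(k(b, b))  →  p(b)   [R2 at 1]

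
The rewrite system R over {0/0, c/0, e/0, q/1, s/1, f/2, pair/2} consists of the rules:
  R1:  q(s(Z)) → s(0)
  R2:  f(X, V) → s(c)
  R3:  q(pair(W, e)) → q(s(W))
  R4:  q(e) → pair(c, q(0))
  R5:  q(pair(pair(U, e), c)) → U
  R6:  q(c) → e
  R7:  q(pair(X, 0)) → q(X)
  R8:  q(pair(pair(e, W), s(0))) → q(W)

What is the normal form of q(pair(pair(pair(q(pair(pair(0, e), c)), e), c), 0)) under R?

0

1. q(pair(pair(pair(q(pair(pair(0, e), c)), e), c), 0))  →  q(pair(pair(q(pair(pair(0, e), c)), e), c))   [R7 at ε]
2. q(pair(pair(q(pair(pair(0, e), c)), e), c))  →  q(pair(pair(0, e), c))   [R5 at ε]
3. q(pair(pair(0, e), c))  →  0   [R5 at ε]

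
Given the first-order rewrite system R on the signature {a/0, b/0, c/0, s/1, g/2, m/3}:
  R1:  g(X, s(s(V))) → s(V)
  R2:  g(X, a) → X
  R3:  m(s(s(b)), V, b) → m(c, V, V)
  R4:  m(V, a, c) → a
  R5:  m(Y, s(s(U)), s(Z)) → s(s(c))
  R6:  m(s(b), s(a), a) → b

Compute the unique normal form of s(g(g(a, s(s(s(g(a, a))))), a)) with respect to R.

s(s(s(a)))

1. s(g(g(a, s(s(s(g(a, a))))), a))  →  s(g(a, s(s(s(g(a, a))))))   [R2 at 1]
2. s(g(a, s(s(s(g(a, a))))))  →  s(s(s(g(a, a))))   [R1 at 1]
3. s(s(s(g(a, a))))  →  s(s(s(a)))   [R2 at 1.1.1]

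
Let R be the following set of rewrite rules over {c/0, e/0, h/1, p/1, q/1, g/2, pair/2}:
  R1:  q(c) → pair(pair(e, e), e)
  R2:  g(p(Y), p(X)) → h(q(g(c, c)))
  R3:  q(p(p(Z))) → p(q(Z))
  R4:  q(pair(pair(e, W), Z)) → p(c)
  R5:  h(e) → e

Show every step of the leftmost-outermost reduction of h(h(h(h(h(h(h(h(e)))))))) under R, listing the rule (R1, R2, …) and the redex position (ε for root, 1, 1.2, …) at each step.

1. h(h(h(h(h(h(h(h(e))))))))  →  h(h(h(h(h(h(h(e)))))))   [R5 at 1.1.1.1.1.1.1]
2. h(h(h(h(h(h(h(e)))))))  →  h(h(h(h(h(h(e))))))   [R5 at 1.1.1.1.1.1]
3. h(h(h(h(h(h(e))))))  →  h(h(h(h(h(e)))))   [R5 at 1.1.1.1.1]
4. h(h(h(h(h(e)))))  →  h(h(h(h(e))))   [R5 at 1.1.1.1]
5. h(h(h(h(e))))  →  h(h(h(e)))   [R5 at 1.1.1]
6. h(h(h(e)))  →  h(h(e))   [R5 at 1.1]
7. h(h(e))  →  h(e)   [R5 at 1]
8. h(e)  →  e   [R5 at ε]

e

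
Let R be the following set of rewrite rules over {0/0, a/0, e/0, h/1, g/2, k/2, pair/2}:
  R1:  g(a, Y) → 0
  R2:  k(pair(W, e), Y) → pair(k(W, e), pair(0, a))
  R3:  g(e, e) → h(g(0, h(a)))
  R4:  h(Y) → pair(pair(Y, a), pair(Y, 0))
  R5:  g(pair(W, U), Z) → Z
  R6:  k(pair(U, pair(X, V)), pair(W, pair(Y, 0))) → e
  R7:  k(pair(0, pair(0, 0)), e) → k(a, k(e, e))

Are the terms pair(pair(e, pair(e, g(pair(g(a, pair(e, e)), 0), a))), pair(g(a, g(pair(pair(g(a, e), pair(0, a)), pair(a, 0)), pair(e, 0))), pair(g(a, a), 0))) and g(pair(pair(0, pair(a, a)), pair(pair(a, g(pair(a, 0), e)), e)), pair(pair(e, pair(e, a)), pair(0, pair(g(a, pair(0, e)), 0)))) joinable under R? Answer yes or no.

Reduce t₁ = pair(pair(e, pair(e, g(pair(g(a, pair(e, e)), 0), a))), pair(g(a, g(pair(pair(g(a, e), pair(0, a)), pair(a, 0)), pair(e, 0))), pair(g(a, a), 0))):
1. pair(pair(e, pair(e, g(pair(g(a, pair(e, e)), 0), a))), pair(g(a, g(pair(pair(g(a, e), pair(0, a)), pair(a, 0)), pair(e, 0))), pair(g(a, a), 0)))  →  pair(pair(e, pair(e, a)), pair(g(a, g(pair(pair(g(a, e), pair(0, a)), pair(a, 0)), pair(e, 0))), pair(g(a, a), 0)))   [R5 at 1.2.2]
2. pair(pair(e, pair(e, a)), pair(g(a, g(pair(pair(g(a, e), pair(0, a)), pair(a, 0)), pair(e, 0))), pair(g(a, a), 0)))  →  pair(pair(e, pair(e, a)), pair(0, pair(g(a, a), 0)))   [R1 at 2.1]
3. pair(pair(e, pair(e, a)), pair(0, pair(g(a, a), 0)))  →  pair(pair(e, pair(e, a)), pair(0, pair(0, 0)))   [R1 at 2.2.1]

Reduce t₂ = g(pair(pair(0, pair(a, a)), pair(pair(a, g(pair(a, 0), e)), e)), pair(pair(e, pair(e, a)), pair(0, pair(g(a, pair(0, e)), 0)))):
1. g(pair(pair(0, pair(a, a)), pair(pair(a, g(pair(a, 0), e)), e)), pair(pair(e, pair(e, a)), pair(0, pair(g(a, pair(0, e)), 0))))  →  pair(pair(e, pair(e, a)), pair(0, pair(g(a, pair(0, e)), 0)))   [R5 at ε]
2. pair(pair(e, pair(e, a)), pair(0, pair(g(a, pair(0, e)), 0)))  →  pair(pair(e, pair(e, a)), pair(0, pair(0, 0)))   [R1 at 2.2.1]

yes — NF(t₁) = pair(pair(e, pair(e, a)), pair(0, pair(0, 0))), NF(t₂) = pair(pair(e, pair(e, a)), pair(0, pair(0, 0)))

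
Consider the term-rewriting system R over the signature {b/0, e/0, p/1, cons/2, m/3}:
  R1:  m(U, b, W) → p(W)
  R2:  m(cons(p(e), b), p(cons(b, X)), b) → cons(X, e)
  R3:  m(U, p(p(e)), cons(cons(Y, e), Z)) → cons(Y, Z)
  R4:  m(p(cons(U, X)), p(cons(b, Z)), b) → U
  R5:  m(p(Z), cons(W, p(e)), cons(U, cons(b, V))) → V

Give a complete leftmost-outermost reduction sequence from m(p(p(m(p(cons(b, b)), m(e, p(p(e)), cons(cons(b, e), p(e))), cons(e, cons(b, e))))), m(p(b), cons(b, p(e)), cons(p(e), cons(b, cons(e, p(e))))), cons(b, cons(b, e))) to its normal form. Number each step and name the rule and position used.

1. m(p(p(m(p(cons(b, b)), m(e, p(p(e)), cons(cons(b, e), p(e))), cons(e, cons(b, e))))), m(p(b), cons(b, p(e)), cons(p(e), cons(b, cons(e, p(e))))), cons(b, cons(b, e)))  →  m(p(p(m(p(cons(b, b)), cons(b, p(e)), cons(e, cons(b, e))))), m(p(b), cons(b, p(e)), cons(p(e), cons(b, cons(e, p(e))))), cons(b, cons(b, e)))   [R3 at 1.1.1.2]
2. m(p(p(m(p(cons(b, b)), cons(b, p(e)), cons(e, cons(b, e))))), m(p(b), cons(b, p(e)), cons(p(e), cons(b, cons(e, p(e))))), cons(b, cons(b, e)))  →  m(p(p(e)), m(p(b), cons(b, p(e)), cons(p(e), cons(b, cons(e, p(e))))), cons(b, cons(b, e)))   [R5 at 1.1.1]
3. m(p(p(e)), m(p(b), cons(b, p(e)), cons(p(e), cons(b, cons(e, p(e))))), cons(b, cons(b, e)))  →  m(p(p(e)), cons(e, p(e)), cons(b, cons(b, e)))   [R5 at 2]
4. m(p(p(e)), cons(e, p(e)), cons(b, cons(b, e)))  →  e   [R5 at ε]

e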